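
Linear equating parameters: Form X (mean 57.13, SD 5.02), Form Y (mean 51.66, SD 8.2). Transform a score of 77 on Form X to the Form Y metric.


slope = SD_Y / SD_X = 8.2 / 5.02 ~ 1.6335
intercept = mean_Y - slope * mean_X = 51.66 - (8.2 / 5.02) * 57.13 ~ -41.6599
Y = slope * X + intercept. To avoid rounding drift from the rounded slope/intercept, evaluate the equivalent form Y = mean_Y + SD_Y * (X - mean_X) / SD_X at full precision:
Y = 51.66 + 8.2 * (77 - 57.13) / 5.02
Y = 51.66 + 8.2 * 19.87 / 5.02
Y = 51.66 + 162.934 / 5.02
Y = 51.66 + 32.457
Y = 84.117

84.117


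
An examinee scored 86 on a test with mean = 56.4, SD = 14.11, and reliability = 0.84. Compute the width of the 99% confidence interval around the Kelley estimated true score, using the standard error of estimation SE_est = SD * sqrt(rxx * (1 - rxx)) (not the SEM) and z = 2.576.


True score estimate = 0.84*86 + 0.16*56.4 = 81.264
SE_est = SD * sqrt(rxx * (1 - rxx)) = 14.11 * sqrt(0.84 * 0.16) = 14.11 * sqrt(0.1344) = 5.172811
CI = T_est +/- z * SE_est, so width = 2 * z * SE_est = 2 * 2.576 * 5.172811
Width = 26.6503

26.6503


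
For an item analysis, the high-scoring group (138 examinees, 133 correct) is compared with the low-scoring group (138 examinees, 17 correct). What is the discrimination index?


p_upper = 133/138 = 0.9638
p_lower = 17/138 = 0.1232
D = 0.9638 - 0.1232 = 0.8406

0.8406


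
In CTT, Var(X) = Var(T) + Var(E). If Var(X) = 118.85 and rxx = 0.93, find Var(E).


var_true = rxx * var_obs = 0.93 * 118.85 = 110.5305
var_error = var_obs - var_true
var_error = 118.85 - 110.5305
var_error = 8.3195

8.3195


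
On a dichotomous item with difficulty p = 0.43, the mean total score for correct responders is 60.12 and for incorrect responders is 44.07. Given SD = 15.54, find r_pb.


q = 1 - p = 0.57
rpb = ((M1 - M0) / SD) * sqrt(p * q)
rpb = ((60.12 - 44.07) / 15.54) * sqrt(0.43 * 0.57)
rpb = 0.5113

0.5113


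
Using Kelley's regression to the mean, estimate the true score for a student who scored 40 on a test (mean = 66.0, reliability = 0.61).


T_est = rxx * X + (1 - rxx) * mean
T_est = 0.61 * 40 + 0.39 * 66.0
T_est = 24.4 + 25.74
T_est = 50.14

50.14


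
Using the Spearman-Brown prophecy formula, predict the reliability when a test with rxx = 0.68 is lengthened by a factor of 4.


r_new = (n * rxx) / (1 + (n-1) * rxx)
r_new = (4 * 0.68) / (1 + 3 * 0.68)
r_new = 2.72 / 3.04
r_new = 0.8947

0.8947


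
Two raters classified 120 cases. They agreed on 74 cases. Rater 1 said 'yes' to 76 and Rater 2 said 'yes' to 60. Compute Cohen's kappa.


P_o = 74/120 = 0.616667
P_e = (76*60 + 44*60) / 14400 = 0.5
kappa = (P_o - P_e) / (1 - P_e)
kappa = (0.616667 - 0.5) / (1 - 0.5)
kappa = 0.2333

0.2333


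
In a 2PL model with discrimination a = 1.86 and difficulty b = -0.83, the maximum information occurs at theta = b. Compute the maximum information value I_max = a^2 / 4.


For 2PL, max info at theta = b = -0.83
I_max = a^2 / 4 = 1.86^2 / 4
= 3.4596 / 4
I_max = 0.8649

0.8649


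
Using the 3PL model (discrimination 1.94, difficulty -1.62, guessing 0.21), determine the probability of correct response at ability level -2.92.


logit = 1.94*(-2.92 - -1.62) = -2.522
P* = 1/(1 + exp(--2.522)) = 0.0743
P = 0.21 + (1 - 0.21) * 0.0743
P = 0.2687

0.2687


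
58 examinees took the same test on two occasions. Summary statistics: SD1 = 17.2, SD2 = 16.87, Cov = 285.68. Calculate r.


r = cov(X,Y) / (SD_X * SD_Y)
r = 285.68 / (17.2 * 16.87)
r = 285.68 / 290.164
r = 0.9845

0.9845


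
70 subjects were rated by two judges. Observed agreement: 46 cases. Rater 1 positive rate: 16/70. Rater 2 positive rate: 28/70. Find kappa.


P_o = 46/70 = 0.657143
P_e = (16*28 + 54*42) / 4900 = 0.554286
kappa = (P_o - P_e) / (1 - P_e)
kappa = (0.657143 - 0.554286) / (1 - 0.554286)
kappa = 0.2308

0.2308


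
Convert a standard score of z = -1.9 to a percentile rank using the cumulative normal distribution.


CDF(z) = 0.5 * (1 + erf(z/sqrt(2)))
erf(-1.3435) = -0.9426
CDF = 0.0287
Percentile rank = 0.0287 * 100 = 2.87

2.87


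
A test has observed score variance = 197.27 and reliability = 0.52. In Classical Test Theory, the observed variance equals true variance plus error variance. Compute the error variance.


var_true = rxx * var_obs = 0.52 * 197.27 = 102.5804
var_error = var_obs - var_true
var_error = 197.27 - 102.5804
var_error = 94.6896

94.6896


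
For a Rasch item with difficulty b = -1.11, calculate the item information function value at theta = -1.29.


P = 1/(1+exp(-(-1.29--1.11))) = 0.4551
I = P*(1-P) = 0.4551 * 0.5449
I = 0.248

0.248


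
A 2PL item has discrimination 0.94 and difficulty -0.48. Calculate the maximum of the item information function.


For 2PL, max info at theta = b = -0.48
I_max = a^2 / 4 = 0.94^2 / 4
= 0.8836 / 4
I_max = 0.2209

0.2209


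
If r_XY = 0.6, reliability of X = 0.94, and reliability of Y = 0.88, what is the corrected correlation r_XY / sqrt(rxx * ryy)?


r_corrected = rxy / sqrt(rxx * ryy)
= 0.6 / sqrt(0.94 * 0.88)
= 0.6 / sqrt(0.8272)
= 0.6 / 0.909505
r_corrected = 0.6597

0.6597


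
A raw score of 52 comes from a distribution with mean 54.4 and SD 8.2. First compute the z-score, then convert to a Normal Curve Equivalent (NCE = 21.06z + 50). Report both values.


z = (X - mean) / SD = (52 - 54.4) / 8.2
z = -2.4 / 8.2
z = -0.2927
NCE = NCE = 21.06z + 50
Carry z at full precision (z = -2.4 / 8.2) into the conversion:
NCE = 21.06 * (-2.4 / 8.2) + 50 = -50.544 / 8.2 + 50
NCE = -6.1639 + 50
NCE = 43.8361

43.8361


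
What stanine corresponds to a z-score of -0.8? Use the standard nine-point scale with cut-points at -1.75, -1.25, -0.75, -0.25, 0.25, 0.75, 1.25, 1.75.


Stanine boundaries: [-1.75, -1.25, -0.75, -0.25, 0.25, 0.75, 1.25, 1.75]
z = -0.8
Check each boundary:
  z >= -1.75 -> could be stanine 2
  z >= -1.25 -> could be stanine 3
  z < -0.75
  z < -0.25
  z < 0.25
  z < 0.75
  z < 1.25
  z < 1.75
Highest qualifying boundary gives stanine = 3

3


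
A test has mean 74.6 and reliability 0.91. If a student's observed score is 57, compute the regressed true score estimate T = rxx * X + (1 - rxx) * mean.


T_est = rxx * X + (1 - rxx) * mean
T_est = 0.91 * 57 + 0.09 * 74.6
T_est = 51.87 + 6.714
T_est = 58.584

58.584


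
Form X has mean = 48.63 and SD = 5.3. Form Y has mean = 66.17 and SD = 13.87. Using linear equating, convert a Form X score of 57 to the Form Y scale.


slope = SD_Y / SD_X = 13.87 / 5.3 ~ 2.617
intercept = mean_Y - slope * mean_X = 66.17 - (13.87 / 5.3) * 48.63 ~ -61.0938
Y = slope * X + intercept. To avoid rounding drift from the rounded slope/intercept, evaluate the equivalent form Y = mean_Y + SD_Y * (X - mean_X) / SD_X at full precision:
Y = 66.17 + 13.87 * (57 - 48.63) / 5.3
Y = 66.17 + 13.87 * 8.37 / 5.3
Y = 66.17 + 116.0919 / 5.3
Y = 66.17 + 21.9041
Y = 88.0741

88.0741


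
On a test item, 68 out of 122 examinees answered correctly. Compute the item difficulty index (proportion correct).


Item difficulty p = number correct / total examinees
p = 68 / 122
p = 0.5574

0.5574


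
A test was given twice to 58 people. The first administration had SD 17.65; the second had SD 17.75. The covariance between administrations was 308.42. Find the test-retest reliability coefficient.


r = cov(X,Y) / (SD_X * SD_Y)
r = 308.42 / (17.65 * 17.75)
r = 308.42 / 313.2875
r = 0.9845

0.9845


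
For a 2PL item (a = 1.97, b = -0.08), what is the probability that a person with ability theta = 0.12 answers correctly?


a*(theta - b) = 1.97 * (0.12 - -0.08) = 0.394
exp(-0.394) = 0.6744
P = 1 / (1 + 0.6744)
P = 0.5972

0.5972


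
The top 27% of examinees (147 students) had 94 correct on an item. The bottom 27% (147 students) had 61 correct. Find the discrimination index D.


p_upper = 94/147 = 0.6395
p_lower = 61/147 = 0.415
D = 0.6395 - 0.415 = 0.2245

0.2245


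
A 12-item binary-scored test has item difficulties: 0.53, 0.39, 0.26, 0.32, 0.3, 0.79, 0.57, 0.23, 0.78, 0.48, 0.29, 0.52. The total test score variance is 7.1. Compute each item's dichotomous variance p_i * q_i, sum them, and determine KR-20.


For each item, compute p_i * q_i:
  Item 1: 0.53 * 0.47 = 0.2491
  Item 2: 0.39 * 0.61 = 0.2379
  Item 3: 0.26 * 0.74 = 0.1924
  Item 4: 0.32 * 0.68 = 0.2176
  Item 5: 0.3 * 0.7 = 0.21
  Item 6: 0.79 * 0.21 = 0.1659
  Item 7: 0.57 * 0.43 = 0.2451
  Item 8: 0.23 * 0.77 = 0.1771
  Item 9: 0.78 * 0.22 = 0.1716
  Item 10: 0.48 * 0.52 = 0.2496
  Item 11: 0.29 * 0.71 = 0.2059
  Item 12: 0.52 * 0.48 = 0.2496
Sum(p_i * q_i) = 0.2491 + 0.2379 + 0.1924 + 0.2176 + 0.21 + 0.1659 + 0.2451 + 0.1771 + 0.1716 + 0.2496 + 0.2059 + 0.2496 = 2.5718
KR-20 = (k/(k-1)) * (1 - Sum(p_i*q_i) / Var_total)
= (12/11) * (1 - 2.5718/7.1)
= 1.0909 * 0.6378
KR-20 = 0.6958

0.6958


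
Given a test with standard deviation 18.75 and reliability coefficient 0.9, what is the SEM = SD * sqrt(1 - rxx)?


SEM = SD * sqrt(1 - rxx)
SEM = 18.75 * sqrt(1 - 0.9)
SEM = 18.75 * sqrt(0.1) = 18.75 * 0.316228
SEM = 5.9293

5.9293


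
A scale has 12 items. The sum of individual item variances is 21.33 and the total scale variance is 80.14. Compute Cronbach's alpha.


alpha = (k/(k-1)) * (1 - sum(si^2)/s_total^2)
= (12/11) * (1 - 21.33/80.14)
alpha = 0.8006

0.8006


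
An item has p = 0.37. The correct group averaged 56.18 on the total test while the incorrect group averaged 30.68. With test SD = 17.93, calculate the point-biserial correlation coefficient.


q = 1 - p = 0.63
rpb = ((M1 - M0) / SD) * sqrt(p * q)
rpb = ((56.18 - 30.68) / 17.93) * sqrt(0.37 * 0.63)
rpb = 0.6866

0.6866


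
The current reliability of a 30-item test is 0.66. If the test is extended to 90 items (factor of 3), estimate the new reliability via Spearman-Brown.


r_new = (n * rxx) / (1 + (n-1) * rxx)
r_new = (3 * 0.66) / (1 + 2 * 0.66)
r_new = 1.98 / 2.32
r_new = 0.8534

0.8534


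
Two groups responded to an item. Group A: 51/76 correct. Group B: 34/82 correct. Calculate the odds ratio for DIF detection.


Odds_A = 51/25 = 2.04
Odds_B = 34/48 = 0.7083
OR = Odds_A / Odds_B = 2.04 / 0.7083
Exactly, OR = (51 * 48) / (25 * 34) = 2448 / 850
OR = 2.88

2.88


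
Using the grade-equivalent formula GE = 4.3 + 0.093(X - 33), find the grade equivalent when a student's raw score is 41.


raw - median = 41 - 33 = 8
slope * diff = 0.093 * 8 = 0.744
GE = 4.3 + 0.744
GE = 5.044

5.044


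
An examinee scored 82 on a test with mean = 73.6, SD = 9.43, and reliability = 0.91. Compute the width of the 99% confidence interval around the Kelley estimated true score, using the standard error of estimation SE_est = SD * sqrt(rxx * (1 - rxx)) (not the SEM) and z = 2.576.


True score estimate = 0.91*82 + 0.09*73.6 = 81.244
SE_est = SD * sqrt(rxx * (1 - rxx)) = 9.43 * sqrt(0.91 * 0.09) = 9.43 * sqrt(0.0819) = 2.698694
CI = T_est +/- z * SE_est, so width = 2 * z * SE_est = 2 * 2.576 * 2.698694
Width = 13.9037

13.9037


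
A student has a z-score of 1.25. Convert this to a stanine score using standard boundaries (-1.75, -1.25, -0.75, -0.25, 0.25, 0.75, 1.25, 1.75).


Stanine boundaries: [-1.75, -1.25, -0.75, -0.25, 0.25, 0.75, 1.25, 1.75]
z = 1.25
Check each boundary:
  z >= -1.75 -> could be stanine 2
  z >= -1.25 -> could be stanine 3
  z >= -0.75 -> could be stanine 4
  z >= -0.25 -> could be stanine 5
  z >= 0.25 -> could be stanine 6
  z >= 0.75 -> could be stanine 7
  z >= 1.25 -> could be stanine 8
  z < 1.75
Highest qualifying boundary gives stanine = 8

8


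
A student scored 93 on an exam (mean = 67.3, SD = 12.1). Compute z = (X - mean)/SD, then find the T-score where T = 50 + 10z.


z = (X - mean) / SD = (93 - 67.3) / 12.1
z = 25.7 / 12.1
z = 2.124
T-score = T = 50 + 10z
Carry z at full precision (z = 25.7 / 12.1) into the conversion:
T-score = 50 + 10 * (25.7 / 12.1) = 50 + 257 / 12.1
T-score = 50 + 21.2397
T-score = 71.2397

71.2397


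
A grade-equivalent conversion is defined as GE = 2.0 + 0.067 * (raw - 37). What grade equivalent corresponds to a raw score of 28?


raw - median = 28 - 37 = -9
slope * diff = 0.067 * -9 = -0.603
GE = 2.0 + -0.603
GE = 1.397

1.397


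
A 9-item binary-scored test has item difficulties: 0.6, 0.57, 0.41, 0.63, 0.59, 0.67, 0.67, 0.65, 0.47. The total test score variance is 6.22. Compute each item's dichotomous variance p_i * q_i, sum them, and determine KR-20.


For each item, compute p_i * q_i:
  Item 1: 0.6 * 0.4 = 0.24
  Item 2: 0.57 * 0.43 = 0.2451
  Item 3: 0.41 * 0.59 = 0.2419
  Item 4: 0.63 * 0.37 = 0.2331
  Item 5: 0.59 * 0.41 = 0.2419
  Item 6: 0.67 * 0.33 = 0.2211
  Item 7: 0.67 * 0.33 = 0.2211
  Item 8: 0.65 * 0.35 = 0.2275
  Item 9: 0.47 * 0.53 = 0.2491
Sum(p_i * q_i) = 0.24 + 0.2451 + 0.2419 + 0.2331 + 0.2419 + 0.2211 + 0.2211 + 0.2275 + 0.2491 = 2.1208
KR-20 = (k/(k-1)) * (1 - Sum(p_i*q_i) / Var_total)
= (9/8) * (1 - 2.1208/6.22)
= 1.125 * 0.659
KR-20 = 0.7414

0.7414


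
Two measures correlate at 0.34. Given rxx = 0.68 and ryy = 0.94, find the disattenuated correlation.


r_corrected = rxy / sqrt(rxx * ryy)
= 0.34 / sqrt(0.68 * 0.94)
= 0.34 / sqrt(0.6392)
= 0.34 / 0.7995
r_corrected = 0.4253

0.4253


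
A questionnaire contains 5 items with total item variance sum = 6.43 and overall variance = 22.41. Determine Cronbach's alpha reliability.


alpha = (k/(k-1)) * (1 - sum(si^2)/s_total^2)
= (5/4) * (1 - 6.43/22.41)
alpha = 0.8913

0.8913


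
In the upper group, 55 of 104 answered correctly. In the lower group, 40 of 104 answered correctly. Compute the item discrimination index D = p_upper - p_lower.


p_upper = 55/104 = 0.5288
p_lower = 40/104 = 0.3846
D = 0.5288 - 0.3846 = 0.1442

0.1442


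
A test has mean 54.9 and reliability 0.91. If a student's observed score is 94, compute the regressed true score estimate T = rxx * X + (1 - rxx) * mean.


T_est = rxx * X + (1 - rxx) * mean
T_est = 0.91 * 94 + 0.09 * 54.9
T_est = 85.54 + 4.941
T_est = 90.481

90.481


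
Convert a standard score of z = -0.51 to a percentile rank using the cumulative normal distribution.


CDF(z) = 0.5 * (1 + erf(z/sqrt(2)))
erf(-0.3606) = -0.3899
CDF = 0.305
Percentile rank = 0.305 * 100 = 30.5

30.5


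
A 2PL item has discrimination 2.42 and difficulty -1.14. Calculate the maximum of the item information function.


For 2PL, max info at theta = b = -1.14
I_max = a^2 / 4 = 2.42^2 / 4
= 5.8564 / 4
I_max = 1.4641

1.4641


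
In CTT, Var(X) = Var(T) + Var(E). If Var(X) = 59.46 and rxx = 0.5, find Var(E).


var_true = rxx * var_obs = 0.5 * 59.46 = 29.73
var_error = var_obs - var_true
var_error = 59.46 - 29.73
var_error = 29.73

29.73


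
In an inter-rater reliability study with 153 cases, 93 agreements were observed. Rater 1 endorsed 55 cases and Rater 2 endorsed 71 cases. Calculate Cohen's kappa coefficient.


P_o = 93/153 = 0.607843
P_e = (55*71 + 98*82) / 23409 = 0.510103
kappa = (P_o - P_e) / (1 - P_e)
kappa = (0.607843 - 0.510103) / (1 - 0.510103)
kappa = 0.1995

0.1995


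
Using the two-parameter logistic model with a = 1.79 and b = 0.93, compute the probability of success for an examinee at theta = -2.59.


a*(theta - b) = 1.79 * (-2.59 - 0.93) = -6.3008
exp(--6.3008) = 545.0077
P = 1 / (1 + 545.0077)
P = 0.0018

0.0018


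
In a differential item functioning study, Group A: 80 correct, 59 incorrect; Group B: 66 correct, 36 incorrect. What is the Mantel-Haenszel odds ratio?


Odds_A = 80/59 = 1.3559
Odds_B = 66/36 = 1.8333
OR = Odds_A / Odds_B = 1.3559 / 1.8333
Exactly, OR = (80 * 36) / (59 * 66) = 2880 / 3894
OR = 0.7396

0.7396


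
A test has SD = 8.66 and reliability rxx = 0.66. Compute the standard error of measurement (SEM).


SEM = SD * sqrt(1 - rxx)
SEM = 8.66 * sqrt(1 - 0.66)
SEM = 8.66 * sqrt(0.34) = 8.66 * 0.583095
SEM = 5.0496

5.0496


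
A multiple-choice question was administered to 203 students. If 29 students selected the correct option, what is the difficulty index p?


Item difficulty p = number correct / total examinees
p = 29 / 203
p = 0.1429

0.1429


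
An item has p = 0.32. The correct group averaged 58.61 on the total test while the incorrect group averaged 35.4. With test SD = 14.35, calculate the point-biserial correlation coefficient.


q = 1 - p = 0.68
rpb = ((M1 - M0) / SD) * sqrt(p * q)
rpb = ((58.61 - 35.4) / 14.35) * sqrt(0.32 * 0.68)
rpb = 0.7545

0.7545


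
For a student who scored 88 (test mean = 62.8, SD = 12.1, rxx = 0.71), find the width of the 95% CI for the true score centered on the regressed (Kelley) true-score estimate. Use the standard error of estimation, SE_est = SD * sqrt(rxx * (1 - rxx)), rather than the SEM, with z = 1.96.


True score estimate = 0.71*88 + 0.29*62.8 = 80.692
SE_est = SD * sqrt(rxx * (1 - rxx)) = 12.1 * sqrt(0.71 * 0.29) = 12.1 * sqrt(0.2059) = 5.490521
CI = T_est +/- z * SE_est, so width = 2 * z * SE_est = 2 * 1.96 * 5.490521
Width = 21.5228

21.5228


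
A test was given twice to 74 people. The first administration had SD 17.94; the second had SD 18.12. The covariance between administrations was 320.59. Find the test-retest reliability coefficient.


r = cov(X,Y) / (SD_X * SD_Y)
r = 320.59 / (17.94 * 18.12)
r = 320.59 / 325.0728
r = 0.9862

0.9862


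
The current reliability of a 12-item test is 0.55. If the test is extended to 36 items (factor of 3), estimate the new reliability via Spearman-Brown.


r_new = (n * rxx) / (1 + (n-1) * rxx)
r_new = (3 * 0.55) / (1 + 2 * 0.55)
r_new = 1.65 / 2.1
r_new = 0.7857

0.7857


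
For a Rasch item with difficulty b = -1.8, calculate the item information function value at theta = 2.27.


P = 1/(1+exp(-(2.27--1.8))) = 0.9832
I = P*(1-P) = 0.9832 * 0.0168
I = 0.0165

0.0165


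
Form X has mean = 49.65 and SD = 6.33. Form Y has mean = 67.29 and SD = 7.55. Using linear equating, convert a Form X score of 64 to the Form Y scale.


slope = SD_Y / SD_X = 7.55 / 6.33 ~ 1.1927
intercept = mean_Y - slope * mean_X = 67.29 - (7.55 / 6.33) * 49.65 ~ 8.0708
Y = slope * X + intercept. To avoid rounding drift from the rounded slope/intercept, evaluate the equivalent form Y = mean_Y + SD_Y * (X - mean_X) / SD_X at full precision:
Y = 67.29 + 7.55 * (64 - 49.65) / 6.33
Y = 67.29 + 7.55 * 14.35 / 6.33
Y = 67.29 + 108.3425 / 6.33
Y = 67.29 + 17.1157
Y = 84.4057

84.4057


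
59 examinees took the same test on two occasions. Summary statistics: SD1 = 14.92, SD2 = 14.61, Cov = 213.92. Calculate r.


r = cov(X,Y) / (SD_X * SD_Y)
r = 213.92 / (14.92 * 14.61)
r = 213.92 / 217.9812
r = 0.9814

0.9814


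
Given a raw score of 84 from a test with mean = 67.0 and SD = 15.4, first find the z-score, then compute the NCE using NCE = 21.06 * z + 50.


z = (X - mean) / SD = (84 - 67.0) / 15.4
z = 17.0 / 15.4
z = 1.1039
NCE = NCE = 21.06z + 50
Carry z at full precision (z = 17.0 / 15.4) into the conversion:
NCE = 21.06 * (17.0 / 15.4) + 50 = 358.02 / 15.4 + 50
NCE = 23.2481 + 50
NCE = 73.2481

73.2481


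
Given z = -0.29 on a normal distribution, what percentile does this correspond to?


CDF(z) = 0.5 * (1 + erf(z/sqrt(2)))
erf(-0.2051) = -0.2282
CDF = 0.3859
Percentile rank = 0.3859 * 100 = 38.59

38.59


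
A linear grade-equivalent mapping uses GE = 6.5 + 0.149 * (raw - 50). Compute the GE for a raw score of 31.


raw - median = 31 - 50 = -19
slope * diff = 0.149 * -19 = -2.831
GE = 6.5 + -2.831
GE = 3.669

3.669


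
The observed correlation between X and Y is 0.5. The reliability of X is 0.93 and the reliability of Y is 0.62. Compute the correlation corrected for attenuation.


r_corrected = rxy / sqrt(rxx * ryy)
= 0.5 / sqrt(0.93 * 0.62)
= 0.5 / sqrt(0.5766)
= 0.5 / 0.759342
r_corrected = 0.6585

0.6585


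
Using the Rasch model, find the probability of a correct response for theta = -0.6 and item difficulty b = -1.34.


theta - b = -0.6 - -1.34 = 0.74
exp(-(theta - b)) = exp(-0.74) = 0.4771
P = 1 / (1 + 0.4771)
P = 0.677

0.677


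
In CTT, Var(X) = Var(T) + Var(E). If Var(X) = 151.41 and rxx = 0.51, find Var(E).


var_true = rxx * var_obs = 0.51 * 151.41 = 77.2191
var_error = var_obs - var_true
var_error = 151.41 - 77.2191
var_error = 74.1909

74.1909


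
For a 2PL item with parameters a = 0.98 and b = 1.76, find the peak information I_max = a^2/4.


For 2PL, max info at theta = b = 1.76
I_max = a^2 / 4 = 0.98^2 / 4
= 0.9604 / 4
I_max = 0.2401

0.2401


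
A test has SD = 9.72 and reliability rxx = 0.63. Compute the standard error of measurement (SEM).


SEM = SD * sqrt(1 - rxx)
SEM = 9.72 * sqrt(1 - 0.63)
SEM = 9.72 * sqrt(0.37) = 9.72 * 0.608276
SEM = 5.9124

5.9124


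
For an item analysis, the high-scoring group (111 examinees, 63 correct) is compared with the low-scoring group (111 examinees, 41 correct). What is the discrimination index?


p_upper = 63/111 = 0.5676
p_lower = 41/111 = 0.3694
D = 0.5676 - 0.3694 = 0.1982

0.1982


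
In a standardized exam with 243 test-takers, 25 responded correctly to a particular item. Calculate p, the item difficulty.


Item difficulty p = number correct / total examinees
p = 25 / 243
p = 0.1029

0.1029


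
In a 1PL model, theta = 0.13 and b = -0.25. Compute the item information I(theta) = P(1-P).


P = 1/(1+exp(-(0.13--0.25))) = 0.5939
I = P*(1-P) = 0.5939 * 0.4061
I = 0.2412

0.2412


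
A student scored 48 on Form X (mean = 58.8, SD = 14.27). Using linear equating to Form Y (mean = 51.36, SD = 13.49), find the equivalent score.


slope = SD_Y / SD_X = 13.49 / 14.27 ~ 0.9453
intercept = mean_Y - slope * mean_X = 51.36 - (13.49 / 14.27) * 58.8 ~ -4.226
Y = slope * X + intercept. To avoid rounding drift from the rounded slope/intercept, evaluate the equivalent form Y = mean_Y + SD_Y * (X - mean_X) / SD_X at full precision:
Y = 51.36 + 13.49 * (48 - 58.8) / 14.27
Y = 51.36 - 13.49 * 10.8 / 14.27
Y = 51.36 - 145.692 / 14.27
Y = 51.36 - 10.2097
Y = 41.1503

41.1503


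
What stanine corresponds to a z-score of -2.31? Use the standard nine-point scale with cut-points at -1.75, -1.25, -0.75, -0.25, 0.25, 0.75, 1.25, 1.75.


Stanine boundaries: [-1.75, -1.25, -0.75, -0.25, 0.25, 0.75, 1.25, 1.75]
z = -2.31
Check each boundary:
  z < -1.75
  z < -1.25
  z < -0.75
  z < -0.25
  z < 0.25
  z < 0.75
  z < 1.25
  z < 1.75
Highest qualifying boundary gives stanine = 1

1


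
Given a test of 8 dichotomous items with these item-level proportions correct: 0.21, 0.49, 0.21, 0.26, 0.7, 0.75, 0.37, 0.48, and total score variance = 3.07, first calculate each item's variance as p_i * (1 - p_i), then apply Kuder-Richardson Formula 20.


For each item, compute p_i * q_i:
  Item 1: 0.21 * 0.79 = 0.1659
  Item 2: 0.49 * 0.51 = 0.2499
  Item 3: 0.21 * 0.79 = 0.1659
  Item 4: 0.26 * 0.74 = 0.1924
  Item 5: 0.7 * 0.3 = 0.21
  Item 6: 0.75 * 0.25 = 0.1875
  Item 7: 0.37 * 0.63 = 0.2331
  Item 8: 0.48 * 0.52 = 0.2496
Sum(p_i * q_i) = 0.1659 + 0.2499 + 0.1659 + 0.1924 + 0.21 + 0.1875 + 0.2331 + 0.2496 = 1.6543
KR-20 = (k/(k-1)) * (1 - Sum(p_i*q_i) / Var_total)
= (8/7) * (1 - 1.6543/3.07)
= 1.1429 * 0.4611
KR-20 = 0.527

0.527


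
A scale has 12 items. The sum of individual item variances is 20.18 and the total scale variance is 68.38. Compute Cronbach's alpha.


alpha = (k/(k-1)) * (1 - sum(si^2)/s_total^2)
= (12/11) * (1 - 20.18/68.38)
alpha = 0.769

0.769


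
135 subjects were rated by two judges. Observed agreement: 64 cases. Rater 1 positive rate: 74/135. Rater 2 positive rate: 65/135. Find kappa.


P_o = 64/135 = 0.474074
P_e = (74*65 + 61*70) / 18225 = 0.498217
kappa = (P_o - P_e) / (1 - P_e)
kappa = (0.474074 - 0.498217) / (1 - 0.498217)
kappa = -0.0481

-0.0481


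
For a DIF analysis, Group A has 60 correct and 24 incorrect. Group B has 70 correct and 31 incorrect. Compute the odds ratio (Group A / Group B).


Odds_A = 60/24 = 2.5
Odds_B = 70/31 = 2.2581
OR = Odds_A / Odds_B = 2.5 / 2.2581
Exactly, OR = (60 * 31) / (24 * 70) = 1860 / 1680
OR = 1.1071

1.1071


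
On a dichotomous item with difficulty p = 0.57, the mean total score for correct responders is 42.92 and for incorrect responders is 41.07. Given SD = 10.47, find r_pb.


q = 1 - p = 0.43
rpb = ((M1 - M0) / SD) * sqrt(p * q)
rpb = ((42.92 - 41.07) / 10.47) * sqrt(0.57 * 0.43)
rpb = 0.0875

0.0875


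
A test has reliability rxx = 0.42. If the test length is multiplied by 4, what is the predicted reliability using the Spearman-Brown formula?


r_new = (n * rxx) / (1 + (n-1) * rxx)
r_new = (4 * 0.42) / (1 + 3 * 0.42)
r_new = 1.68 / 2.26
r_new = 0.7434

0.7434


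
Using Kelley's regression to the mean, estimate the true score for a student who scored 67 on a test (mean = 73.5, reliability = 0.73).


T_est = rxx * X + (1 - rxx) * mean
T_est = 0.73 * 67 + 0.27 * 73.5
T_est = 48.91 + 19.845
T_est = 68.755

68.755


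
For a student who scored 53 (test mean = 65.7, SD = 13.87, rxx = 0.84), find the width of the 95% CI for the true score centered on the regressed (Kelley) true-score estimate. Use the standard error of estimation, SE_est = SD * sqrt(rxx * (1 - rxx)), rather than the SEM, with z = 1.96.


True score estimate = 0.84*53 + 0.16*65.7 = 55.032
SE_est = SD * sqrt(rxx * (1 - rxx)) = 13.87 * sqrt(0.84 * 0.16) = 13.87 * sqrt(0.1344) = 5.084826
CI = T_est +/- z * SE_est, so width = 2 * z * SE_est = 2 * 1.96 * 5.084826
Width = 19.9325

19.9325


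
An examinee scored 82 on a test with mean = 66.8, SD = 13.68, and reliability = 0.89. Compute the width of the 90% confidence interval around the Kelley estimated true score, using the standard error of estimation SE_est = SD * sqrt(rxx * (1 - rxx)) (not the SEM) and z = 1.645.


True score estimate = 0.89*82 + 0.11*66.8 = 80.328
SE_est = SD * sqrt(rxx * (1 - rxx)) = 13.68 * sqrt(0.89 * 0.11) = 13.68 * sqrt(0.0979) = 4.280332
CI = T_est +/- z * SE_est, so width = 2 * z * SE_est = 2 * 1.645 * 4.280332
Width = 14.0823

14.0823


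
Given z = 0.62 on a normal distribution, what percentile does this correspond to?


CDF(z) = 0.5 * (1 + erf(z/sqrt(2)))
erf(0.4384) = 0.4647
CDF = 0.7324
Percentile rank = 0.7324 * 100 = 73.24

73.24


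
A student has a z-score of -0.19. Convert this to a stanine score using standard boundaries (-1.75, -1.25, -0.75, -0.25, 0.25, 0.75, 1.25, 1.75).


Stanine boundaries: [-1.75, -1.25, -0.75, -0.25, 0.25, 0.75, 1.25, 1.75]
z = -0.19
Check each boundary:
  z >= -1.75 -> could be stanine 2
  z >= -1.25 -> could be stanine 3
  z >= -0.75 -> could be stanine 4
  z >= -0.25 -> could be stanine 5
  z < 0.25
  z < 0.75
  z < 1.25
  z < 1.75
Highest qualifying boundary gives stanine = 5

5


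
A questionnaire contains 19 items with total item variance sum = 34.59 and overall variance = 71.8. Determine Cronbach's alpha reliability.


alpha = (k/(k-1)) * (1 - sum(si^2)/s_total^2)
= (19/18) * (1 - 34.59/71.8)
alpha = 0.547

0.547


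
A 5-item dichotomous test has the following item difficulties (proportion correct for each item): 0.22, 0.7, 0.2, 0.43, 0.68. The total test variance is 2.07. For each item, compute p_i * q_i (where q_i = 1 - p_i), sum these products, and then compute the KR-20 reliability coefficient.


For each item, compute p_i * q_i:
  Item 1: 0.22 * 0.78 = 0.1716
  Item 2: 0.7 * 0.3 = 0.21
  Item 3: 0.2 * 0.8 = 0.16
  Item 4: 0.43 * 0.57 = 0.2451
  Item 5: 0.68 * 0.32 = 0.2176
Sum(p_i * q_i) = 0.1716 + 0.21 + 0.16 + 0.2451 + 0.2176 = 1.0043
KR-20 = (k/(k-1)) * (1 - Sum(p_i*q_i) / Var_total)
= (5/4) * (1 - 1.0043/2.07)
= 1.25 * 0.5148
KR-20 = 0.6435

0.6435


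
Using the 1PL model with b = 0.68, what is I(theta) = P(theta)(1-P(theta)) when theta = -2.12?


P = 1/(1+exp(-(-2.12-0.68))) = 0.0573
I = P*(1-P) = 0.0573 * 0.9427
I = 0.054

0.054


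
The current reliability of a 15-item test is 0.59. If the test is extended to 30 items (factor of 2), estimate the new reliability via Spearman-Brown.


r_new = (n * rxx) / (1 + (n-1) * rxx)
r_new = (2 * 0.59) / (1 + 1 * 0.59)
r_new = 1.18 / 1.59
r_new = 0.7421

0.7421


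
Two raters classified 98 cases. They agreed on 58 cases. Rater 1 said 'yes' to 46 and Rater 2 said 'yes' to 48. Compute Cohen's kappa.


P_o = 58/98 = 0.591837
P_e = (46*48 + 52*50) / 9604 = 0.500625
kappa = (P_o - P_e) / (1 - P_e)
kappa = (0.591837 - 0.500625) / (1 - 0.500625)
kappa = 0.1827

0.1827


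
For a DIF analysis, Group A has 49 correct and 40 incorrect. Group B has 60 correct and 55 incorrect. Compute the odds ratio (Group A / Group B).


Odds_A = 49/40 = 1.225
Odds_B = 60/55 = 1.0909
OR = Odds_A / Odds_B = 1.225 / 1.0909
Exactly, OR = (49 * 55) / (40 * 60) = 2695 / 2400
OR = 1.1229

1.1229


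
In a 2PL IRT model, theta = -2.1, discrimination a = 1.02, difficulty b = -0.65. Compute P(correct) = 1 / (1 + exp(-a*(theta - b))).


a*(theta - b) = 1.02 * (-2.1 - -0.65) = -1.479
exp(--1.479) = 4.3886
P = 1 / (1 + 4.3886)
P = 0.1856

0.1856


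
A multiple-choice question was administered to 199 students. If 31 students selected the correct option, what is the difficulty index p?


Item difficulty p = number correct / total examinees
p = 31 / 199
p = 0.1558

0.1558


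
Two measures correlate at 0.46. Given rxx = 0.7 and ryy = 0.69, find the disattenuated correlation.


r_corrected = rxy / sqrt(rxx * ryy)
= 0.46 / sqrt(0.7 * 0.69)
= 0.46 / sqrt(0.483)
= 0.46 / 0.694982
r_corrected = 0.6619

0.6619


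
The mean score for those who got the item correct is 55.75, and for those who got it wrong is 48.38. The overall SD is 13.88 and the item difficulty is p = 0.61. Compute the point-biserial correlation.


q = 1 - p = 0.39
rpb = ((M1 - M0) / SD) * sqrt(p * q)
rpb = ((55.75 - 48.38) / 13.88) * sqrt(0.61 * 0.39)
rpb = 0.259

0.259


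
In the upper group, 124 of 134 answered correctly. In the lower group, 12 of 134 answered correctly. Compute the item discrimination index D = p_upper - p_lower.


p_upper = 124/134 = 0.9254
p_lower = 12/134 = 0.0896
D = 0.9254 - 0.0896 = 0.8358

0.8358


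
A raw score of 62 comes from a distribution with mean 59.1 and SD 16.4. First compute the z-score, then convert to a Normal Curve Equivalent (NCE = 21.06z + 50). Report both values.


z = (X - mean) / SD = (62 - 59.1) / 16.4
z = 2.9 / 16.4
z = 0.1768
NCE = NCE = 21.06z + 50
Carry z at full precision (z = 2.9 / 16.4) into the conversion:
NCE = 21.06 * (2.9 / 16.4) + 50 = 61.074 / 16.4 + 50
NCE = 3.724 + 50
NCE = 53.724

53.724


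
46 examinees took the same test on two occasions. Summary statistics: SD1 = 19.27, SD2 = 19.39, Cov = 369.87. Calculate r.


r = cov(X,Y) / (SD_X * SD_Y)
r = 369.87 / (19.27 * 19.39)
r = 369.87 / 373.6453
r = 0.9899

0.9899


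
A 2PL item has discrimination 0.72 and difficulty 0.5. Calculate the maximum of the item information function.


For 2PL, max info at theta = b = 0.5
I_max = a^2 / 4 = 0.72^2 / 4
= 0.5184 / 4
I_max = 0.1296

0.1296


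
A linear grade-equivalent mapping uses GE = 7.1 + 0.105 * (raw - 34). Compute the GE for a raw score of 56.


raw - median = 56 - 34 = 22
slope * diff = 0.105 * 22 = 2.31
GE = 7.1 + 2.31
GE = 9.41

9.41


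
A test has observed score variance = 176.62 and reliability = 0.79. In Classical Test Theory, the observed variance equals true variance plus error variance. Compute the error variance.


var_true = rxx * var_obs = 0.79 * 176.62 = 139.5298
var_error = var_obs - var_true
var_error = 176.62 - 139.5298
var_error = 37.0902

37.0902


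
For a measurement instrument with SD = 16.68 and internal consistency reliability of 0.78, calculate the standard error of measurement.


SEM = SD * sqrt(1 - rxx)
SEM = 16.68 * sqrt(1 - 0.78)
SEM = 16.68 * sqrt(0.22) = 16.68 * 0.469042
SEM = 7.8236

7.8236


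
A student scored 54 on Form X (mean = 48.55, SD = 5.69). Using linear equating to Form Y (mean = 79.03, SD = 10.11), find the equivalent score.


slope = SD_Y / SD_X = 10.11 / 5.69 ~ 1.7768
intercept = mean_Y - slope * mean_X = 79.03 - (10.11 / 5.69) * 48.55 ~ -7.2337
Y = slope * X + intercept. To avoid rounding drift from the rounded slope/intercept, evaluate the equivalent form Y = mean_Y + SD_Y * (X - mean_X) / SD_X at full precision:
Y = 79.03 + 10.11 * (54 - 48.55) / 5.69
Y = 79.03 + 10.11 * 5.45 / 5.69
Y = 79.03 + 55.0995 / 5.69
Y = 79.03 + 9.6836
Y = 88.7136

88.7136


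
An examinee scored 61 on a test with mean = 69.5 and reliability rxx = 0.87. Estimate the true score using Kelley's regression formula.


T_est = rxx * X + (1 - rxx) * mean
T_est = 0.87 * 61 + 0.13 * 69.5
T_est = 53.07 + 9.035
T_est = 62.105

62.105


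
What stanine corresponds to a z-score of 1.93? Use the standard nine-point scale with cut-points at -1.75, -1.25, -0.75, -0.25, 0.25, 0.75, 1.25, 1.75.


Stanine boundaries: [-1.75, -1.25, -0.75, -0.25, 0.25, 0.75, 1.25, 1.75]
z = 1.93
Check each boundary:
  z >= -1.75 -> could be stanine 2
  z >= -1.25 -> could be stanine 3
  z >= -0.75 -> could be stanine 4
  z >= -0.25 -> could be stanine 5
  z >= 0.25 -> could be stanine 6
  z >= 0.75 -> could be stanine 7
  z >= 1.25 -> could be stanine 8
  z >= 1.75 -> could be stanine 9
Highest qualifying boundary gives stanine = 9

9


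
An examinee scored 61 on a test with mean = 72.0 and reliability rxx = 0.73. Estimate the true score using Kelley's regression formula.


T_est = rxx * X + (1 - rxx) * mean
T_est = 0.73 * 61 + 0.27 * 72.0
T_est = 44.53 + 19.44
T_est = 63.97

63.97


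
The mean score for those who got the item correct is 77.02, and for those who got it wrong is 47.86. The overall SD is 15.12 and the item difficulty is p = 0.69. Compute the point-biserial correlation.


q = 1 - p = 0.31
rpb = ((M1 - M0) / SD) * sqrt(p * q)
rpb = ((77.02 - 47.86) / 15.12) * sqrt(0.69 * 0.31)
rpb = 0.892

0.892


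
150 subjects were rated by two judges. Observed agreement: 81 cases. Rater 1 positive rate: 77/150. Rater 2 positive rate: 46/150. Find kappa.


P_o = 81/150 = 0.54
P_e = (77*46 + 73*104) / 22500 = 0.494844
kappa = (P_o - P_e) / (1 - P_e)
kappa = (0.54 - 0.494844) / (1 - 0.494844)
kappa = 0.0894

0.0894


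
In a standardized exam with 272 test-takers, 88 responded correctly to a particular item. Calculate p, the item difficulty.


Item difficulty p = number correct / total examinees
p = 88 / 272
p = 0.3235

0.3235


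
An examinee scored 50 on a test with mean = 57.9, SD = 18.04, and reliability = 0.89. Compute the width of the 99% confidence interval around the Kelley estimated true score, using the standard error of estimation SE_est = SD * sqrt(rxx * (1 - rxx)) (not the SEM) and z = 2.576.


True score estimate = 0.89*50 + 0.11*57.9 = 50.869
SE_est = SD * sqrt(rxx * (1 - rxx)) = 18.04 * sqrt(0.89 * 0.11) = 18.04 * sqrt(0.0979) = 5.644531
CI = T_est +/- z * SE_est, so width = 2 * z * SE_est = 2 * 2.576 * 5.644531
Width = 29.0806

29.0806


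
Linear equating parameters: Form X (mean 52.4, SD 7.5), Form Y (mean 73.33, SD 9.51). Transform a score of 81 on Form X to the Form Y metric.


slope = SD_Y / SD_X = 9.51 / 7.5 ~ 1.268
intercept = mean_Y - slope * mean_X = 73.33 - (9.51 / 7.5) * 52.4 ~ 6.8868
Y = slope * X + intercept. To avoid rounding drift from the rounded slope/intercept, evaluate the equivalent form Y = mean_Y + SD_Y * (X - mean_X) / SD_X at full precision:
Y = 73.33 + 9.51 * (81 - 52.4) / 7.5
Y = 73.33 + 9.51 * 28.6 / 7.5
Y = 73.33 + 271.986 / 7.5
Y = 73.33 + 36.2648
Y = 109.5948

109.5948


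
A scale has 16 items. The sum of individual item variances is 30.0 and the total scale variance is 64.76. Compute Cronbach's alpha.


alpha = (k/(k-1)) * (1 - sum(si^2)/s_total^2)
= (16/15) * (1 - 30.0/64.76)
alpha = 0.5725

0.5725


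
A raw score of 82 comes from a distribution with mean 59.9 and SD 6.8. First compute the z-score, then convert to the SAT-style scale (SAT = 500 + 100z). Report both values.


z = (X - mean) / SD = (82 - 59.9) / 6.8
z = 22.1 / 6.8
z = 3.25
SAT-scale = SAT = 500 + 100z
Carry z at full precision (z = 22.1 / 6.8) into the conversion:
SAT-scale = 500 + 100 * (22.1 / 6.8) = 500 + 2210 / 6.8
SAT-scale = 500 + 325.0
SAT-scale = 825.0

825.0


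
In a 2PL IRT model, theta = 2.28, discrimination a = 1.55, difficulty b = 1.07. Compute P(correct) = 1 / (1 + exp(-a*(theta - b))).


a*(theta - b) = 1.55 * (2.28 - 1.07) = 1.8755
exp(-1.8755) = 0.1533
P = 1 / (1 + 0.1533)
P = 0.8671

0.8671


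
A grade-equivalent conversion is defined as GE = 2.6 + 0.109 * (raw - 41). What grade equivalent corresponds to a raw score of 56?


raw - median = 56 - 41 = 15
slope * diff = 0.109 * 15 = 1.635
GE = 2.6 + 1.635
GE = 4.235

4.235


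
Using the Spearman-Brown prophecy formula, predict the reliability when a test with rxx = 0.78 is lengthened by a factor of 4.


r_new = (n * rxx) / (1 + (n-1) * rxx)
r_new = (4 * 0.78) / (1 + 3 * 0.78)
r_new = 3.12 / 3.34
r_new = 0.9341

0.9341


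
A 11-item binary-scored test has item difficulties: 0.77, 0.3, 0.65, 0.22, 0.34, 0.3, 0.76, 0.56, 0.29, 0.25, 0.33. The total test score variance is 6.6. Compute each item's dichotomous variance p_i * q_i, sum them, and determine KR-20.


For each item, compute p_i * q_i:
  Item 1: 0.77 * 0.23 = 0.1771
  Item 2: 0.3 * 0.7 = 0.21
  Item 3: 0.65 * 0.35 = 0.2275
  Item 4: 0.22 * 0.78 = 0.1716
  Item 5: 0.34 * 0.66 = 0.2244
  Item 6: 0.3 * 0.7 = 0.21
  Item 7: 0.76 * 0.24 = 0.1824
  Item 8: 0.56 * 0.44 = 0.2464
  Item 9: 0.29 * 0.71 = 0.2059
  Item 10: 0.25 * 0.75 = 0.1875
  Item 11: 0.33 * 0.67 = 0.2211
Sum(p_i * q_i) = 0.1771 + 0.21 + 0.2275 + 0.1716 + 0.2244 + 0.21 + 0.1824 + 0.2464 + 0.2059 + 0.1875 + 0.2211 = 2.2639
KR-20 = (k/(k-1)) * (1 - Sum(p_i*q_i) / Var_total)
= (11/10) * (1 - 2.2639/6.6)
= 1.1 * 0.657
KR-20 = 0.7227

0.7227


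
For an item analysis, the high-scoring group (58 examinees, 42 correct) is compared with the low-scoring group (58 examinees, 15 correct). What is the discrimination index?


p_upper = 42/58 = 0.7241
p_lower = 15/58 = 0.2586
D = 0.7241 - 0.2586 = 0.4655

0.4655


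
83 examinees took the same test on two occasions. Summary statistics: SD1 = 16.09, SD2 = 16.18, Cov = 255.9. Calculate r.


r = cov(X,Y) / (SD_X * SD_Y)
r = 255.9 / (16.09 * 16.18)
r = 255.9 / 260.3362
r = 0.983

0.983


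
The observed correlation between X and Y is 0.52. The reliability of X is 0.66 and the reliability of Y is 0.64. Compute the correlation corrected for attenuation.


r_corrected = rxy / sqrt(rxx * ryy)
= 0.52 / sqrt(0.66 * 0.64)
= 0.52 / sqrt(0.4224)
= 0.52 / 0.649923
r_corrected = 0.8001

0.8001


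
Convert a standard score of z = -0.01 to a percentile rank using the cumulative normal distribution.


CDF(z) = 0.5 * (1 + erf(z/sqrt(2)))
erf(-0.0071) = -0.008
CDF = 0.496
Percentile rank = 0.496 * 100 = 49.6

49.6


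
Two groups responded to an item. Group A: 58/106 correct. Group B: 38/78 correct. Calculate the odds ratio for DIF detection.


Odds_A = 58/48 = 1.2083
Odds_B = 38/40 = 0.95
OR = Odds_A / Odds_B = 1.2083 / 0.95
Exactly, OR = (58 * 40) / (48 * 38) = 2320 / 1824
OR = 1.2719

1.2719


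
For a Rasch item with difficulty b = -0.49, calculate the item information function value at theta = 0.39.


P = 1/(1+exp(-(0.39--0.49))) = 0.7068
I = P*(1-P) = 0.7068 * 0.2932
I = 0.2072

0.2072


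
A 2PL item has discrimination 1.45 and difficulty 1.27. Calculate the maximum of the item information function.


For 2PL, max info at theta = b = 1.27
I_max = a^2 / 4 = 1.45^2 / 4
= 2.1025 / 4
I_max = 0.5256

0.5256


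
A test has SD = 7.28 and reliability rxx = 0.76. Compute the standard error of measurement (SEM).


SEM = SD * sqrt(1 - rxx)
SEM = 7.28 * sqrt(1 - 0.76)
SEM = 7.28 * sqrt(0.24) = 7.28 * 0.489898
SEM = 3.5665

3.5665


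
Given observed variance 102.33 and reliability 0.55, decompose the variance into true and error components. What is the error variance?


var_true = rxx * var_obs = 0.55 * 102.33 = 56.2815
var_error = var_obs - var_true
var_error = 102.33 - 56.2815
var_error = 46.0485

46.0485


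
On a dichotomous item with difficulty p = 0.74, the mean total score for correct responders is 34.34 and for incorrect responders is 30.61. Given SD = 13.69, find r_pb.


q = 1 - p = 0.26
rpb = ((M1 - M0) / SD) * sqrt(p * q)
rpb = ((34.34 - 30.61) / 13.69) * sqrt(0.74 * 0.26)
rpb = 0.1195

0.1195
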